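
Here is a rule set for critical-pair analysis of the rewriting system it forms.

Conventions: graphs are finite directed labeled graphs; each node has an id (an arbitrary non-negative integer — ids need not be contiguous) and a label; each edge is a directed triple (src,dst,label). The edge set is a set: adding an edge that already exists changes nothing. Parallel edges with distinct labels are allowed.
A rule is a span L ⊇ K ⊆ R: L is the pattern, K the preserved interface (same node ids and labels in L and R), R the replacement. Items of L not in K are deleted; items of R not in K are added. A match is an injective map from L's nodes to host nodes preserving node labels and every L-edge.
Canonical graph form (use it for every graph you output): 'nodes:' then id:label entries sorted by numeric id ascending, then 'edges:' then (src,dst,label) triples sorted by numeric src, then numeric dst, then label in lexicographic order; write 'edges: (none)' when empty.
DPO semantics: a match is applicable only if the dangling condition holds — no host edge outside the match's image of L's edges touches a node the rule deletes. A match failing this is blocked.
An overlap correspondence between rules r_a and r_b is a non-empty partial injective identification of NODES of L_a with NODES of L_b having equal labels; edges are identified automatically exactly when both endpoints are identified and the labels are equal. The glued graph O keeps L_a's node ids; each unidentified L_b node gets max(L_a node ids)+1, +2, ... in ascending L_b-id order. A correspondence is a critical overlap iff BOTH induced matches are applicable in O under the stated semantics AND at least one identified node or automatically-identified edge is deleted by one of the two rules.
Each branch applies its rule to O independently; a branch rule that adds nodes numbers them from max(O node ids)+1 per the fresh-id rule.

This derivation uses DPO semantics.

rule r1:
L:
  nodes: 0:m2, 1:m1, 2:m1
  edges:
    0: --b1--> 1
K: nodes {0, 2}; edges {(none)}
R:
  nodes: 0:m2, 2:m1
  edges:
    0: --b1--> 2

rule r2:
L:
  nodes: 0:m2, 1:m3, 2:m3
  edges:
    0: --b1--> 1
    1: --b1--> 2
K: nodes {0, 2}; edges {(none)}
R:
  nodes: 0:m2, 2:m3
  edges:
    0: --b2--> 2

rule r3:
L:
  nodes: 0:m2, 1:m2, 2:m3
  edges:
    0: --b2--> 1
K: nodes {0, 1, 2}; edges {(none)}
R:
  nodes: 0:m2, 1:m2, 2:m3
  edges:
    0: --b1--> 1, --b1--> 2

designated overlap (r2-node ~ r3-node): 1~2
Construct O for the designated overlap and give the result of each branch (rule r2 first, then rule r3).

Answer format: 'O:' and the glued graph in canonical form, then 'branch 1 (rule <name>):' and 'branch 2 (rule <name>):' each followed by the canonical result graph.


O:
nodes: 0:m2, 1:m3, 2:m3, 3:m2, 4:m2
edges: (0,1,b1); (1,2,b1); (3,4,b2)
branch 1 (rule r2):
nodes: 0:m2, 2:m3, 3:m2, 4:m2
edges: (0,2,b2); (3,4,b2)
branch 2 (rule r3):
nodes: 0:m2, 1:m3, 2:m3, 3:m2, 4:m2
edges: (0,1,b1); (1,2,b1); (3,1,b1); (3,4,b1)


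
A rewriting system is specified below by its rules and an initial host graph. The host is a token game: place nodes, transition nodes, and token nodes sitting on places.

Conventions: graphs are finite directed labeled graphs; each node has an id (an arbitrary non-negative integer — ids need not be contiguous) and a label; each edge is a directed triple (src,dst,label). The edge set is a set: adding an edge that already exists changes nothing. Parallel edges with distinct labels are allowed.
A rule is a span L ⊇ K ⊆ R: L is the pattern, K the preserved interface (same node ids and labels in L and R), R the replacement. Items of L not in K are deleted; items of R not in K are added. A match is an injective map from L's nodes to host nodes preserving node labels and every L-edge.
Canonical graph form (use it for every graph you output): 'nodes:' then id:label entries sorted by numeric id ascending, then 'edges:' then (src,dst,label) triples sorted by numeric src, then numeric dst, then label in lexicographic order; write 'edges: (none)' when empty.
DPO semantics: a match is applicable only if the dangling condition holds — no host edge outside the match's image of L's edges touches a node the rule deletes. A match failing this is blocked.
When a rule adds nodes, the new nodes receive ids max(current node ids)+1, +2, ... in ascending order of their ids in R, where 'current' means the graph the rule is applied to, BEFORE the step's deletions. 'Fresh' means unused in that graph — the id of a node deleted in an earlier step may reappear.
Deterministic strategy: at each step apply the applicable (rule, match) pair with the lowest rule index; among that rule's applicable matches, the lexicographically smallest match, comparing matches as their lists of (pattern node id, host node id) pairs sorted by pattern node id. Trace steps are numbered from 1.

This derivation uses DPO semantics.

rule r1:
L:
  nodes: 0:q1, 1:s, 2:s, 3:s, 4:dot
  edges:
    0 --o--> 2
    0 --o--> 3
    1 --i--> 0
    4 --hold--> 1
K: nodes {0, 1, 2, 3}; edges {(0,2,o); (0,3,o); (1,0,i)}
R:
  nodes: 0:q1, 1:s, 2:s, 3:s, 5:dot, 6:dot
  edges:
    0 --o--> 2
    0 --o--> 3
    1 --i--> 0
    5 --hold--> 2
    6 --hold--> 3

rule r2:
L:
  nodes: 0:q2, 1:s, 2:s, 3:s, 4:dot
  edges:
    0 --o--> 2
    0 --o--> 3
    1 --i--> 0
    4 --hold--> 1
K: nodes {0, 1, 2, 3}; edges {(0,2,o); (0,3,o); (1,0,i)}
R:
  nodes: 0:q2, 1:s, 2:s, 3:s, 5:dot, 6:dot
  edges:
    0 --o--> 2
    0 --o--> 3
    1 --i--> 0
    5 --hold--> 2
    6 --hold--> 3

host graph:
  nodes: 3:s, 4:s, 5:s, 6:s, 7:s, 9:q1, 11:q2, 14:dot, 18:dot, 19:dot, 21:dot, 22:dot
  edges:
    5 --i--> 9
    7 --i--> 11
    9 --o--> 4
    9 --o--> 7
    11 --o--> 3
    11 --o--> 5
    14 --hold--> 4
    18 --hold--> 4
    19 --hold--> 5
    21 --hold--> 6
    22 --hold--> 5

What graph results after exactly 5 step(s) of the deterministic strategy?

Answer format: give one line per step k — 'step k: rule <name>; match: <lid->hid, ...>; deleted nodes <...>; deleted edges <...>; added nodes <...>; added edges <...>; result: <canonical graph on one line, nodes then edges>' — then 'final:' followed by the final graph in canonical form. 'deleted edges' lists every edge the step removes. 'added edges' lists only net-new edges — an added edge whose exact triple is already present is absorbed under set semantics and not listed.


step 1: rule r1; match: 0->9, 1->5, 2->4, 3->7, 4->19; deleted nodes 19; deleted edges (19,5,hold); added nodes 23, 24; added edges (23,4,hold); (24,7,hold); result: nodes: 3:s, 4:s, 5:s, 6:s, 7:s, 9:q1, 11:q2, 14:dot, 18:dot, 21:dot, 22:dot, 23:dot, 24:dot edges: (5,9,i); (7,11,i); (9,4,o); (9,7,o); (11,3,o); (11,5,o); (14,4,hold); (18,4,hold); (21,6,hold); (22,5,hold); (23,4,hold); (24,7,hold)
step 2: rule r1; match: 0->9, 1->5, 2->4, 3->7, 4->22; deleted nodes 22; deleted edges (22,5,hold); added nodes 25, 26; added edges (25,4,hold); (26,7,hold); result: nodes: 3:s, 4:s, 5:s, 6:s, 7:s, 9:q1, 11:q2, 14:dot, 18:dot, 21:dot, 23:dot, 24:dot, 25:dot, 26:dot edges: (5,9,i); (7,11,i); (9,4,o); (9,7,o); (11,3,o); (11,5,o); (14,4,hold); (18,4,hold); (21,6,hold); (23,4,hold); (24,7,hold); (25,4,hold); (26,7,hold)
step 3: rule r2; match: 0->11, 1->7, 2->3, 3->5, 4->24; deleted nodes 24; deleted edges (24,7,hold); added nodes 27, 28; added edges (27,3,hold); (28,5,hold); result: nodes: 3:s, 4:s, 5:s, 6:s, 7:s, 9:q1, 11:q2, 14:dot, 18:dot, 21:dot, 23:dot, 25:dot, 26:dot, 27:dot, 28:dot edges: (5,9,i); (7,11,i); (9,4,o); (9,7,o); (11,3,o); (11,5,o); (14,4,hold); (18,4,hold); (21,6,hold); (23,4,hold); (25,4,hold); (26,7,hold); (27,3,hold); (28,5,hold)
step 4: rule r1; match: 0->9, 1->5, 2->4, 3->7, 4->28; deleted nodes 28; deleted edges (28,5,hold); added nodes 29, 30; added edges (29,4,hold); (30,7,hold); result: nodes: 3:s, 4:s, 5:s, 6:s, 7:s, 9:q1, 11:q2, 14:dot, 18:dot, 21:dot, 23:dot, 25:dot, 26:dot, 27:dot, 29:dot, 30:dot edges: (5,9,i); (7,11,i); (9,4,o); (9,7,o); (11,3,o); (11,5,o); (14,4,hold); (18,4,hold); (21,6,hold); (23,4,hold); (25,4,hold); (26,7,hold); (27,3,hold); (29,4,hold); (30,7,hold)
step 5: rule r2; match: 0->11, 1->7, 2->3, 3->5, 4->26; deleted nodes 26; deleted edges (26,7,hold); added nodes 31, 32; added edges (31,3,hold); (32,5,hold); result: nodes: 3:s, 4:s, 5:s, 6:s, 7:s, 9:q1, 11:q2, 14:dot, 18:dot, 21:dot, 23:dot, 25:dot, 27:dot, 29:dot, 30:dot, 31:dot, 32:dot edges: (5,9,i); (7,11,i); (9,4,o); (9,7,o); (11,3,o); (11,5,o); (14,4,hold); (18,4,hold); (21,6,hold); (23,4,hold); (25,4,hold); (27,3,hold); (29,4,hold); (30,7,hold); (31,3,hold); (32,5,hold)
final:
nodes: 3:s, 4:s, 5:s, 6:s, 7:s, 9:q1, 11:q2, 14:dot, 18:dot, 21:dot, 23:dot, 25:dot, 27:dot, 29:dot, 30:dot, 31:dot, 32:dot
edges: (5,9,i); (7,11,i); (9,4,o); (9,7,o); (11,3,o); (11,5,o); (14,4,hold); (18,4,hold); (21,6,hold); (23,4,hold); (25,4,hold); (27,3,hold); (29,4,hold); (30,7,hold); (31,3,hold); (32,5,hold)


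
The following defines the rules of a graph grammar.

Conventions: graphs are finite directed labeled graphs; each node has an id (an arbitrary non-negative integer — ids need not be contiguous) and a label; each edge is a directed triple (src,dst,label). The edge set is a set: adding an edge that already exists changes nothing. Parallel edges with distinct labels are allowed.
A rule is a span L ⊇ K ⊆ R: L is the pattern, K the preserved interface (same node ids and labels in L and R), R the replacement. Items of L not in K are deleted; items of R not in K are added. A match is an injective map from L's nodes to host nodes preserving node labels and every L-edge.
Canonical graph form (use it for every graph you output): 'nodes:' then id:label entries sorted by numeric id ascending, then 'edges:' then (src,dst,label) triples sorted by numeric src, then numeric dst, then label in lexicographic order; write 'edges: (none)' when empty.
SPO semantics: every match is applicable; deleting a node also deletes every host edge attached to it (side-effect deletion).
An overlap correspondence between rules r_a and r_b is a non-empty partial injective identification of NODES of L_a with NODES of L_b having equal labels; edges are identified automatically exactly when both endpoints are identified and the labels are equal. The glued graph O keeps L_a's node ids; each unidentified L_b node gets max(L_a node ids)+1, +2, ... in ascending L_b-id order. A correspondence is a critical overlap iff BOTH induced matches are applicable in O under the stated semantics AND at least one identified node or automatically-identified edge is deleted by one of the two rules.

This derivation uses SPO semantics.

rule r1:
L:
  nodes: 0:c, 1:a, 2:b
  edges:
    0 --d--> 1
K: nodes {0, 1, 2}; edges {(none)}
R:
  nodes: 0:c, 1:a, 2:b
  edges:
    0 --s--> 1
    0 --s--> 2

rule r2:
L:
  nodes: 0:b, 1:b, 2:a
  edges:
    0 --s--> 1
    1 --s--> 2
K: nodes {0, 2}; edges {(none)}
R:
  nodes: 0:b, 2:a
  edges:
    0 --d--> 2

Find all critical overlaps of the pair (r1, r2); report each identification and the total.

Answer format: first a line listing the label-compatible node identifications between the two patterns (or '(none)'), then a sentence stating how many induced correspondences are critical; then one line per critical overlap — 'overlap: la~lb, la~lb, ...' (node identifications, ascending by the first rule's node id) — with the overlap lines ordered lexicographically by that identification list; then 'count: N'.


label-compatible node identifications between L(r1) and L(r2): 1~2, 2~0, 2~1
2 of the induced correspondences are critical overlaps of r1 and r2.
overlap: 1~2, 2~1
overlap: 2~1
count: 2


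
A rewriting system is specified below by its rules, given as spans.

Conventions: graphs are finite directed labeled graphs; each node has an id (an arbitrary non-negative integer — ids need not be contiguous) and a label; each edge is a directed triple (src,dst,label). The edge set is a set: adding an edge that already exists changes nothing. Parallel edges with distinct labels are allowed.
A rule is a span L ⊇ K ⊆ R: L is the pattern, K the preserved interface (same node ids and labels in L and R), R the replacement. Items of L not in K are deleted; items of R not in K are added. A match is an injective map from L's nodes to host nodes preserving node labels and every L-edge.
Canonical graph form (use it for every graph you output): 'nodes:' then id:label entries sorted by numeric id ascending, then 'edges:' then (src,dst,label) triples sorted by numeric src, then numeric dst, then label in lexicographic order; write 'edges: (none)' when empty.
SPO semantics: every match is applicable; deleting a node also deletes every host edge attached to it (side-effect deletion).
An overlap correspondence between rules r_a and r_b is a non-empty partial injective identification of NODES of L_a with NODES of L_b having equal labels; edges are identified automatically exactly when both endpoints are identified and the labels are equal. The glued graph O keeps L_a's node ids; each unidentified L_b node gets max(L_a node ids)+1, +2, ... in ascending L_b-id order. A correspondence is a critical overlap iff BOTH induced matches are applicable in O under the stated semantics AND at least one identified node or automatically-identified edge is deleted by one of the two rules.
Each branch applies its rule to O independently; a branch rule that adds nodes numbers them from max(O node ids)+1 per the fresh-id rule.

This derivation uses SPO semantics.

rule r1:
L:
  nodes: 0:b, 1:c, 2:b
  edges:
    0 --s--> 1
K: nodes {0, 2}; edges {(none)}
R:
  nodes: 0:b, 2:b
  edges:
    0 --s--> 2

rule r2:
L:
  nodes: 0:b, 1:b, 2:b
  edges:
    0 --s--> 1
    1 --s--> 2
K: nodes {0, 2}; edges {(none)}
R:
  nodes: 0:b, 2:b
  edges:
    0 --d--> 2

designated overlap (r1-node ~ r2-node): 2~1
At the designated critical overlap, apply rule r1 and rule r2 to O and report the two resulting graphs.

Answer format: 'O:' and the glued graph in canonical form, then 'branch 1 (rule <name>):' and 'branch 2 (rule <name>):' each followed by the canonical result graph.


O:
nodes: 0:b, 1:c, 2:b, 3:b, 4:b
edges: (0,1,s); (2,4,s); (3,2,s)
branch 1 (rule r1):
nodes: 0:b, 2:b, 3:b, 4:b
edges: (0,2,s); (2,4,s); (3,2,s)
branch 2 (rule r2):
nodes: 0:b, 1:c, 3:b, 4:b
edges: (0,1,s); (3,4,d)


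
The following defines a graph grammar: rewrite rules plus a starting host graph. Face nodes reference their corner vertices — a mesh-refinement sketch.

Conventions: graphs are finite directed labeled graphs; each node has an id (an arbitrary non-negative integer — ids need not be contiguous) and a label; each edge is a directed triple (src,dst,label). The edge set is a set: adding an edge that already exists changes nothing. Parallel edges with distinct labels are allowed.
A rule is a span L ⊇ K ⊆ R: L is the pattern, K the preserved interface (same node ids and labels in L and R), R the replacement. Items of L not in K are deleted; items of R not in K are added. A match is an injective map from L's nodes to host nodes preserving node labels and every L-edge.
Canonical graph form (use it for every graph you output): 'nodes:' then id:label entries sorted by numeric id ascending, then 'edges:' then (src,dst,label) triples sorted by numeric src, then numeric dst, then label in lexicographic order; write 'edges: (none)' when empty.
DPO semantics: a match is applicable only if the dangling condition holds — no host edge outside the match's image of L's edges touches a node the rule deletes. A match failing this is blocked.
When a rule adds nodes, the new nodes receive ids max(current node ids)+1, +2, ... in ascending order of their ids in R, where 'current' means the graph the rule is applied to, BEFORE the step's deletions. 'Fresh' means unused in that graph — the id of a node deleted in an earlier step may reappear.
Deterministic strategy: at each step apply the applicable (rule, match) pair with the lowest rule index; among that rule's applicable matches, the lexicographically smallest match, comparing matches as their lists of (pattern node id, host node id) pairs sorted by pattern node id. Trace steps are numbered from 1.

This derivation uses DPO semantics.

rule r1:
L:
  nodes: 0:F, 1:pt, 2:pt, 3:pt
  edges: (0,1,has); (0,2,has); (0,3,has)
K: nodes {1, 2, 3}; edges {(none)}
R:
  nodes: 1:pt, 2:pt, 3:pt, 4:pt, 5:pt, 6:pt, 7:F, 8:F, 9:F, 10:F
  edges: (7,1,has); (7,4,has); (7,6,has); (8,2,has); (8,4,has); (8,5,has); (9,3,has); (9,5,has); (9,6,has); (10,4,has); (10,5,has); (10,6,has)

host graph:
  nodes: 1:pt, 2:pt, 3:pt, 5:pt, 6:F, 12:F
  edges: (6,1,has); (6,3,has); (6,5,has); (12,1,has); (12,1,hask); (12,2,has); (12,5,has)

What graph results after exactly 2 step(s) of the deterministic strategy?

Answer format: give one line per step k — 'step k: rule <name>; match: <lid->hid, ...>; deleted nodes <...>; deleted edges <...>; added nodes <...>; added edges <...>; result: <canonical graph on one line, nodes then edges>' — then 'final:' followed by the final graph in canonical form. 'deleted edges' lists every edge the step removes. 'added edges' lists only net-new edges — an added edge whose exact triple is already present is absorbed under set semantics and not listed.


step 1: rule r1; match: 0->6, 1->1, 2->3, 3->5; deleted nodes 6; deleted edges (6,1,has); (6,3,has); (6,5,has); added nodes 13, 14, 15, 16, 17, 18, 19; added edges (16,1,has); (16,13,has); (16,15,has); (17,3,has); (17,13,has); (17,14,has); (18,5,has); (18,14,has); (18,15,has); (19,13,has); (19,14,has); (19,15,has); result: nodes: 1:pt, 2:pt, 3:pt, 5:pt, 12:F, 13:pt, 14:pt, 15:pt, 16:F, 17:F, 18:F, 19:F edges: (12,1,has); (12,1,hask); (12,2,has); (12,5,has); (16,1,has); (16,13,has); (16,15,has); (17,3,has); (17,13,has); (17,14,has); (18,5,has); (18,14,has); (18,15,has); (19,13,has); (19,14,has); (19,15,has)
step 2: rule r1; match: 0->16, 1->1, 2->13, 3->15; deleted nodes 16; deleted edges (16,1,has); (16,13,has); (16,15,has); added nodes 20, 21, 22, 23, 24, 25, 26; added edges (23,1,has); (23,20,has); (23,22,has); (24,13,has); (24,20,has); (24,21,has); (25,15,has); (25,21,has); (25,22,has); (26,20,has); (26,21,has); (26,22,has); result: nodes: 1:pt, 2:pt, 3:pt, 5:pt, 12:F, 13:pt, 14:pt, 15:pt, 17:F, 18:F, 19:F, 20:pt, 21:pt, 22:pt, 23:F, 24:F, 25:F, 26:F edges: (12,1,has); (12,1,hask); (12,2,has); (12,5,has); (17,3,has); (17,13,has); (17,14,has); (18,5,has); (18,14,has); (18,15,has); (19,13,has); (19,14,has); (19,15,has); (23,1,has); (23,20,has); (23,22,has); (24,13,has); (24,20,has); (24,21,has); (25,15,has); (25,21,has); (25,22,has); (26,20,has); (26,21,has); (26,22,has)
final:
nodes: 1:pt, 2:pt, 3:pt, 5:pt, 12:F, 13:pt, 14:pt, 15:pt, 17:F, 18:F, 19:F, 20:pt, 21:pt, 22:pt, 23:F, 24:F, 25:F, 26:F
edges: (12,1,has); (12,1,hask); (12,2,has); (12,5,has); (17,3,has); (17,13,has); (17,14,has); (18,5,has); (18,14,has); (18,15,has); (19,13,has); (19,14,has); (19,15,has); (23,1,has); (23,20,has); (23,22,has); (24,13,has); (24,20,has); (24,21,has); (25,15,has); (25,21,has); (25,22,has); (26,20,has); (26,21,has); (26,22,has)


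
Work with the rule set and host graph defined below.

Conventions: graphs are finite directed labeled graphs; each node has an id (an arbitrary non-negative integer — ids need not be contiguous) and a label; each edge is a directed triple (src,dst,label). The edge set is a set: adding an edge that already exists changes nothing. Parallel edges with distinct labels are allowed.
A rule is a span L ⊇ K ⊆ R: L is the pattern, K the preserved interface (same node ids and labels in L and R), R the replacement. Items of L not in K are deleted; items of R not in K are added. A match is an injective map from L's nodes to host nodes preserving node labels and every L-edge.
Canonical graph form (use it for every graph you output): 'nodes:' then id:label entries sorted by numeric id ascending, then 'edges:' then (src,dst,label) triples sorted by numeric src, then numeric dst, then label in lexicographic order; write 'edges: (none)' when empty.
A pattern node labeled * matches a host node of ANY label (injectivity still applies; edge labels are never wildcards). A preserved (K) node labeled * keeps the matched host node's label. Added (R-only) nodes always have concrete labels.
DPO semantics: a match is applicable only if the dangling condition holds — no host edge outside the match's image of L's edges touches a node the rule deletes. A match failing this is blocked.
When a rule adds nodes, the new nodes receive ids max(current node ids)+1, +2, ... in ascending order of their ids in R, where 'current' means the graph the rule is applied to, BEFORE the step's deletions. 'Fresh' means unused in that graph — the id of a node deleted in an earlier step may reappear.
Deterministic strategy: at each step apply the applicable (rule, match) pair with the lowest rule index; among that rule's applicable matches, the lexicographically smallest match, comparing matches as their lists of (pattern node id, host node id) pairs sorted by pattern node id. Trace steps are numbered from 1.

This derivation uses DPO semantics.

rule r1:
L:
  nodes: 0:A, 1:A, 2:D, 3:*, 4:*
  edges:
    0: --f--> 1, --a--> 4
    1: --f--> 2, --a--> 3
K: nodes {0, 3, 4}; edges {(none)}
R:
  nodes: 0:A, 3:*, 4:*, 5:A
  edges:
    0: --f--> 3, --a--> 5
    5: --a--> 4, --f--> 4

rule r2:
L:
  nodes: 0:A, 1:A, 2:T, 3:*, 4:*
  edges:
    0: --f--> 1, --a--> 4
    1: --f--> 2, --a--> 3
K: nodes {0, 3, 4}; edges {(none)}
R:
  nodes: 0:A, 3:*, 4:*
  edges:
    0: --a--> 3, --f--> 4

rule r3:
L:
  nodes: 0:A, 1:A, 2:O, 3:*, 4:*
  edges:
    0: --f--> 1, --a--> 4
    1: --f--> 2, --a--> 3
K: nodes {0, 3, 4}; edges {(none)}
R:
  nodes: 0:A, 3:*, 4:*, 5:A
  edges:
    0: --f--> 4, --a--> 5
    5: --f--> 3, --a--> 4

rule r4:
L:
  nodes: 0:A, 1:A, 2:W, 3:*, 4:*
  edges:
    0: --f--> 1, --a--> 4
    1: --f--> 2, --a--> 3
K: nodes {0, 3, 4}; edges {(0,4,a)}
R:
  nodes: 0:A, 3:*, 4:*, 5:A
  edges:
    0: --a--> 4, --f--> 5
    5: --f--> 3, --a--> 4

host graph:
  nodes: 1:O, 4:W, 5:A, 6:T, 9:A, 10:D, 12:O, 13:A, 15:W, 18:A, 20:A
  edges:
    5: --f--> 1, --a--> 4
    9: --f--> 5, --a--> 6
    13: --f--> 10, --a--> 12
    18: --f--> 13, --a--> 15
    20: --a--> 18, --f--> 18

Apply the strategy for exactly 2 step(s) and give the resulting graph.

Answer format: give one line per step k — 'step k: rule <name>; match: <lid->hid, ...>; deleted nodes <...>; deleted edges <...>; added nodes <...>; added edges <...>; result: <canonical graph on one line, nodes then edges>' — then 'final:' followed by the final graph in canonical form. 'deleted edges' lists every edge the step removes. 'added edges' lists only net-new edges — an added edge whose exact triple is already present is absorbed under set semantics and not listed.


step 1: rule r1; match: 0->18, 1->13, 2->10, 3->12, 4->15; deleted nodes 10, 13; deleted edges (13,10,f); (13,12,a); (18,13,f); (18,15,a); added nodes 21; added edges (18,12,f); (18,21,a); (21,15,a); (21,15,f); result: nodes: 1:O, 4:W, 5:A, 6:T, 9:A, 12:O, 15:W, 18:A, 20:A, 21:A edges: (5,1,f); (5,4,a); (9,5,f); (9,6,a); (18,12,f); (18,21,a); (20,18,a); (20,18,f); (21,15,a); (21,15,f)
step 2: rule r3; match: 0->9, 1->5, 2->1, 3->4, 4->6; deleted nodes 1, 5; deleted edges (5,1,f); (5,4,a); (9,5,f); (9,6,a); added nodes 22; added edges (9,6,f); (9,22,a); (22,4,f); (22,6,a); result: nodes: 4:W, 6:T, 9:A, 12:O, 15:W, 18:A, 20:A, 21:A, 22:A edges: (9,6,f); (9,22,a); (18,12,f); (18,21,a); (20,18,a); (20,18,f); (21,15,a); (21,15,f); (22,4,f); (22,6,a)
final:
nodes: 4:W, 6:T, 9:A, 12:O, 15:W, 18:A, 20:A, 21:A, 22:A
edges: (9,6,f); (9,22,a); (18,12,f); (18,21,a); (20,18,a); (20,18,f); (21,15,a); (21,15,f); (22,4,f); (22,6,a)


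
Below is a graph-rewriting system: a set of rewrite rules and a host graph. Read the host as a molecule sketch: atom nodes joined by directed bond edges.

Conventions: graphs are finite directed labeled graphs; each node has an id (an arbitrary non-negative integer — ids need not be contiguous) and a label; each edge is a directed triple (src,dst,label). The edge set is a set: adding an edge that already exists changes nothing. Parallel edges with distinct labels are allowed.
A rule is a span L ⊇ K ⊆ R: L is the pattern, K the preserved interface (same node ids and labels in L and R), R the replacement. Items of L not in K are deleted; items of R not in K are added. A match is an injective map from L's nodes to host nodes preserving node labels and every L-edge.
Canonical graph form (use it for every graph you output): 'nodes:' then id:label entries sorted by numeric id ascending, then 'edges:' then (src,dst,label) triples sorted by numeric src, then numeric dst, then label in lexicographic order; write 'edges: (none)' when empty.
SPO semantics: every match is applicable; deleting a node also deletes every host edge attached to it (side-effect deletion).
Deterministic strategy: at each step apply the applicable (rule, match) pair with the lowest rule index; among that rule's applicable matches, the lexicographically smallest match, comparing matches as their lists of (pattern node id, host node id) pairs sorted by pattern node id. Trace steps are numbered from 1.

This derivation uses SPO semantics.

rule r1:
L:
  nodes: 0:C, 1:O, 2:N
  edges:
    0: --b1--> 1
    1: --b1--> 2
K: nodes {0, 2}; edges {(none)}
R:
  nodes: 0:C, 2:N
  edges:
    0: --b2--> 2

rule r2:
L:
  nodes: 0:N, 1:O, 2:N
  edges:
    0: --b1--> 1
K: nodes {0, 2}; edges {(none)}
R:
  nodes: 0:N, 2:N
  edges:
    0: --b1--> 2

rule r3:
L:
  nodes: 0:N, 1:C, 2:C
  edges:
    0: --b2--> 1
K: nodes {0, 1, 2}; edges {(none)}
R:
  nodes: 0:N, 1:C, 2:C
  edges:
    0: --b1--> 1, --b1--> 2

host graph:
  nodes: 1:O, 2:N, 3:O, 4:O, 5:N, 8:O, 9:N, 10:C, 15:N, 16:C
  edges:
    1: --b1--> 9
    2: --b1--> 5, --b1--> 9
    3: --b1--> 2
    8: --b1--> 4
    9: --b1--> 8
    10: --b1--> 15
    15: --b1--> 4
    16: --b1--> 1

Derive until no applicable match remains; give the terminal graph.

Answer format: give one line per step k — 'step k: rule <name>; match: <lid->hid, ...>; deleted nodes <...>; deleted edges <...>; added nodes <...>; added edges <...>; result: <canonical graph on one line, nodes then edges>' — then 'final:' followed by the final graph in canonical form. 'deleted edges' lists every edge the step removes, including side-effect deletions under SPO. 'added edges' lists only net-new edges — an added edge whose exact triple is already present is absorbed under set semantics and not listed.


step 1: rule r1; match: 0->16, 1->1, 2->9; deleted nodes 1; deleted edges (1,9,b1); (16,1,b1); added nodes (none); added edges (16,9,b2); result: nodes: 2:N, 3:O, 4:O, 5:N, 8:O, 9:N, 10:C, 15:N, 16:C edges: (2,5,b1); (2,9,b1); (3,2,b1); (8,4,b1); (9,8,b1); (10,15,b1); (15,4,b1); (16,9,b2)
step 2: rule r2; match: 0->9, 1->8, 2->2; deleted nodes 8; deleted edges (8,4,b1); (9,8,b1); added nodes (none); added edges (9,2,b1); result: nodes: 2:N, 3:O, 4:O, 5:N, 9:N, 10:C, 15:N, 16:C edges: (2,5,b1); (2,9,b1); (3,2,b1); (9,2,b1); (10,15,b1); (15,4,b1); (16,9,b2)
step 3: rule r2; match: 0->15, 1->4, 2->2; deleted nodes 4; deleted edges (15,4,b1); added nodes (none); added edges (15,2,b1); result: nodes: 2:N, 3:O, 5:N, 9:N, 10:C, 15:N, 16:C edges: (2,5,b1); (2,9,b1); (3,2,b1); (9,2,b1); (10,15,b1); (15,2,b1); (16,9,b2)
final:
nodes: 2:N, 3:O, 5:N, 9:N, 10:C, 15:N, 16:C
edges: (2,5,b1); (2,9,b1); (3,2,b1); (9,2,b1); (10,15,b1); (15,2,b1); (16,9,b2)


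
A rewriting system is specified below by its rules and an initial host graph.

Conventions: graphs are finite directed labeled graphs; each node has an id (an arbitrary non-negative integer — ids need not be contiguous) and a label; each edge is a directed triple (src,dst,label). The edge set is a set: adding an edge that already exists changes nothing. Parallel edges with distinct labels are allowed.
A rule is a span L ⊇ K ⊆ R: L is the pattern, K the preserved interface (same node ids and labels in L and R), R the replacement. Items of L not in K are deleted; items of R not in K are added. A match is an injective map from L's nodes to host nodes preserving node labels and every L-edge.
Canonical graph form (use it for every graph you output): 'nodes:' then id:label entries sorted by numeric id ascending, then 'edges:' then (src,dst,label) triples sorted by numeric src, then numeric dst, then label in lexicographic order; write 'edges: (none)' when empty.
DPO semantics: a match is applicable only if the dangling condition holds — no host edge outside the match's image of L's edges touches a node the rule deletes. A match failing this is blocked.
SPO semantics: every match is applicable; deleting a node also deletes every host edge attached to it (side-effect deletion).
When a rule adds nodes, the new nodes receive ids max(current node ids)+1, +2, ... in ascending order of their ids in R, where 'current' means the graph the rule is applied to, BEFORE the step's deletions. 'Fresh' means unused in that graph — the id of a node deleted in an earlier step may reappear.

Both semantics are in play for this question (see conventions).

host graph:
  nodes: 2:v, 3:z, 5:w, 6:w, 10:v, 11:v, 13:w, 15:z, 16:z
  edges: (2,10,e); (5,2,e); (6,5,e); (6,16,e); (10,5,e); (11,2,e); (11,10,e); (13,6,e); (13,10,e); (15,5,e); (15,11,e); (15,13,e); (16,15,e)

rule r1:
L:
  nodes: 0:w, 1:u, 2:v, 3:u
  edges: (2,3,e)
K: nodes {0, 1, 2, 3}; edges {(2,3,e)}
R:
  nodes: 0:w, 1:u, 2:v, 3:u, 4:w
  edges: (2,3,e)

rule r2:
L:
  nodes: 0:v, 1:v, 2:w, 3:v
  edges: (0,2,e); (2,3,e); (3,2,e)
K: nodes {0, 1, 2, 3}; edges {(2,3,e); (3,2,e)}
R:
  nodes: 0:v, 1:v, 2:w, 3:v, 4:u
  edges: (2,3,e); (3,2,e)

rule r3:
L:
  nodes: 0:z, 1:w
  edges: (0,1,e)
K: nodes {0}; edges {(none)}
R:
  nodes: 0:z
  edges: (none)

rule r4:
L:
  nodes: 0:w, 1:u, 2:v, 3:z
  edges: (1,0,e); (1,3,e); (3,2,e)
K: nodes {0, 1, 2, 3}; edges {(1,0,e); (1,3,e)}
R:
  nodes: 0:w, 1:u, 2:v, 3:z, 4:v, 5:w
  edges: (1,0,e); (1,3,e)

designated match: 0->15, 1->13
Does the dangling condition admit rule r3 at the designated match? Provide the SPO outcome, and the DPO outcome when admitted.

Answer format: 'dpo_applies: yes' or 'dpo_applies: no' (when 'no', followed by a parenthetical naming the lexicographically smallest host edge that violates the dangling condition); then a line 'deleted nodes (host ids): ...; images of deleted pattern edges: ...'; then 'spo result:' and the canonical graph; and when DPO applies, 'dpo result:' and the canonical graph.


dpo_applies: no
(the rule deletes node 13, which keeps host edge (13,6,e) outside the match image — the dangling condition fails, DPO blocks; SPO proceeds and side-deletes such edges)
deleted nodes (host ids): 13; images of deleted pattern edges: (15,13,e)
spo result:
nodes: 2:v, 3:z, 5:w, 6:w, 10:v, 11:v, 15:z, 16:z
edges: (2,10,e); (5,2,e); (6,5,e); (6,16,e); (10,5,e); (11,2,e); (11,10,e); (15,5,e); (15,11,e); (16,15,e)


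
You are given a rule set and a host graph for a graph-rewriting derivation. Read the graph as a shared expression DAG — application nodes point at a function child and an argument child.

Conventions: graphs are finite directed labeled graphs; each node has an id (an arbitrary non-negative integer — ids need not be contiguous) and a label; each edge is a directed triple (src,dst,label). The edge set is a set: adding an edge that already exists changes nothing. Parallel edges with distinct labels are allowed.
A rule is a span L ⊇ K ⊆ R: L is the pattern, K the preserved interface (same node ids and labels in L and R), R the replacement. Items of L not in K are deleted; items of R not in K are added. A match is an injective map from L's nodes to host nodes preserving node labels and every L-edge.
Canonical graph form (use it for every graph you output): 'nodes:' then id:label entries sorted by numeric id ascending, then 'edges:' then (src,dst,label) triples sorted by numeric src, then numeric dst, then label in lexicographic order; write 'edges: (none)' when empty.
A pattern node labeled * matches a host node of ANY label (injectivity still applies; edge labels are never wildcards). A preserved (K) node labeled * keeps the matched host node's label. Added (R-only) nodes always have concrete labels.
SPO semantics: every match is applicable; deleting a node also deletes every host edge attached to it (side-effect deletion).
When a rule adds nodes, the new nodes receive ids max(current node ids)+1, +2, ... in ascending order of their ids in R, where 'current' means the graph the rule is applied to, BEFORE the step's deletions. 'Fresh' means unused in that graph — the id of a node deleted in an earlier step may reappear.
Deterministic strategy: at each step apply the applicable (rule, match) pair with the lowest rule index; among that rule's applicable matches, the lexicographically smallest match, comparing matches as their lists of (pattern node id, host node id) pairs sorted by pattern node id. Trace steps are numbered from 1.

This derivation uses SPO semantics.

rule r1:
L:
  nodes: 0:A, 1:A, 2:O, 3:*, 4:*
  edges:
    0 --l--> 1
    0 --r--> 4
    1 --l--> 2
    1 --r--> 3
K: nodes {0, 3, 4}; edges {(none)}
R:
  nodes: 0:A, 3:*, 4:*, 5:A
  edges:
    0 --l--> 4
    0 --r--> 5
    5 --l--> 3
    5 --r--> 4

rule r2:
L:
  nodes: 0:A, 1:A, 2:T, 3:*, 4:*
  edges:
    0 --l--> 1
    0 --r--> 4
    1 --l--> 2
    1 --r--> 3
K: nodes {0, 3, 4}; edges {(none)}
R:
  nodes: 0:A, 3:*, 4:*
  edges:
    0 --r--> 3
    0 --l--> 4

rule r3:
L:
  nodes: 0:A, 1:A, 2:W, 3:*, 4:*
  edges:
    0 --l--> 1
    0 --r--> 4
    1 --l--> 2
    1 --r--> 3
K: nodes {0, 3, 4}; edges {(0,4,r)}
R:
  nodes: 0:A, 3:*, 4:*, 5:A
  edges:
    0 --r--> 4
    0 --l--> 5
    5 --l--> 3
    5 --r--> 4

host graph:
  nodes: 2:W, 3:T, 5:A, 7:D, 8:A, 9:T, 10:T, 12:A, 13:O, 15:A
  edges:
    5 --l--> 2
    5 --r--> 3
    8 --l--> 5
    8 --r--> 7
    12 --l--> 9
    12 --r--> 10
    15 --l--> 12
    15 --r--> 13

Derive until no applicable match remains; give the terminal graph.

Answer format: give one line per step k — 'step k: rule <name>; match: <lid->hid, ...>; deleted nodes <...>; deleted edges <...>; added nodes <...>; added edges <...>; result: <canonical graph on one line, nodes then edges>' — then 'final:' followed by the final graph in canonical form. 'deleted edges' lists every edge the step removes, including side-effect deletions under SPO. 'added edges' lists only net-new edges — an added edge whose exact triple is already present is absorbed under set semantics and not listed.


step 1: rule r2; match: 0->15, 1->12, 2->9, 3->10, 4->13; deleted nodes 9, 12; deleted edges (12,9,l); (12,10,r); (15,12,l); (15,13,r); added nodes (none); added edges (15,10,r); (15,13,l); result: nodes: 2:W, 3:T, 5:A, 7:D, 8:A, 10:T, 13:O, 15:A edges: (5,2,l); (5,3,r); (8,5,l); (8,7,r); (15,10,r); (15,13,l)
step 2: rule r3; match: 0->8, 1->5, 2->2, 3->3, 4->7; deleted nodes 2, 5; deleted edges (5,2,l); (5,3,r); (8,5,l); added nodes 16; added edges (8,16,l); (16,3,l); (16,7,r); result: nodes: 3:T, 7:D, 8:A, 10:T, 13:O, 15:A, 16:A edges: (8,7,r); (8,16,l); (15,10,r); (15,13,l); (16,3,l); (16,7,r)
final:
nodes: 3:T, 7:D, 8:A, 10:T, 13:O, 15:A, 16:A
edges: (8,7,r); (8,16,l); (15,10,r); (15,13,l); (16,3,l); (16,7,r)


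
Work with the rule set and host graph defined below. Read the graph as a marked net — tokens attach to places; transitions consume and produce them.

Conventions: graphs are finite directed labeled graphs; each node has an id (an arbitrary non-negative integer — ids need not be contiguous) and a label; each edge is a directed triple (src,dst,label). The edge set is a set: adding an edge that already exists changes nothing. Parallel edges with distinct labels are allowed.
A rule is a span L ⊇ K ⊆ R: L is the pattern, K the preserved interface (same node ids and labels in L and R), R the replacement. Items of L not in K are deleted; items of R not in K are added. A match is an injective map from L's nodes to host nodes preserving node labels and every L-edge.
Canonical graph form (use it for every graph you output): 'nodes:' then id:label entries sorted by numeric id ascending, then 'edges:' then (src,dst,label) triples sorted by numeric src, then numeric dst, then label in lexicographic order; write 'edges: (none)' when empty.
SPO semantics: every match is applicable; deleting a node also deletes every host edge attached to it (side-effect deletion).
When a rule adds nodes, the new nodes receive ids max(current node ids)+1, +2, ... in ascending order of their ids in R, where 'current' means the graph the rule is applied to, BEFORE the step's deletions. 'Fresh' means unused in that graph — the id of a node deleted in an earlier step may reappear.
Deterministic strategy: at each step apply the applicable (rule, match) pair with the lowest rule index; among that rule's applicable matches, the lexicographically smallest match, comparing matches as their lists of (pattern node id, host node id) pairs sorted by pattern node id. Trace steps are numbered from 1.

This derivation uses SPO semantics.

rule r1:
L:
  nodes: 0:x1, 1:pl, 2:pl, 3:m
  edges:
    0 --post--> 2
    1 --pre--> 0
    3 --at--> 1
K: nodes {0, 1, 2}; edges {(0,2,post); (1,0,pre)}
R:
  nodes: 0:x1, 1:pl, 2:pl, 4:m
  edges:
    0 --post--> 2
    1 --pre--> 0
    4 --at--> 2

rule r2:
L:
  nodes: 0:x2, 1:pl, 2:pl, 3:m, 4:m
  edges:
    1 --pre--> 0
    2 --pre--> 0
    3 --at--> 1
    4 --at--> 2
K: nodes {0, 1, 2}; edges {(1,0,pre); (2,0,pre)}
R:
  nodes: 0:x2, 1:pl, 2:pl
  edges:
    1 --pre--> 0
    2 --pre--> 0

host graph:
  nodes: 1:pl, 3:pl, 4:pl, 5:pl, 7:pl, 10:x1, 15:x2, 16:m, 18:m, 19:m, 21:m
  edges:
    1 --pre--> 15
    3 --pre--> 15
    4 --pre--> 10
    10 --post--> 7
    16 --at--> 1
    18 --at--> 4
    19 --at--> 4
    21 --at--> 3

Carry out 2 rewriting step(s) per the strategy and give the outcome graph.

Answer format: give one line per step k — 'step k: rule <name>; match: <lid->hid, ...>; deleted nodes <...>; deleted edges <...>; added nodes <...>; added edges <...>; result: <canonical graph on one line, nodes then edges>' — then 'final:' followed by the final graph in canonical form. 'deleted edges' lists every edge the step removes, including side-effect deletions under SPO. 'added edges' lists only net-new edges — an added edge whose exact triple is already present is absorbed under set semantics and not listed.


step 1: rule r1; match: 0->10, 1->4, 2->7, 3->18; deleted nodes 18; deleted edges (18,4,at); added nodes 22; added edges (22,7,at); result: nodes: 1:pl, 3:pl, 4:pl, 5:pl, 7:pl, 10:x1, 15:x2, 16:m, 19:m, 21:m, 22:m edges: (1,15,pre); (3,15,pre); (4,10,pre); (10,7,post); (16,1,at); (19,4,at); (21,3,at); (22,7,at)
step 2: rule r1; match: 0->10, 1->4, 2->7, 3->19; deleted nodes 19; deleted edges (19,4,at); added nodes 23; added edges (23,7,at); result: nodes: 1:pl, 3:pl, 4:pl, 5:pl, 7:pl, 10:x1, 15:x2, 16:m, 21:m, 22:m, 23:m edges: (1,15,pre); (3,15,pre); (4,10,pre); (10,7,post); (16,1,at); (21,3,at); (22,7,at); (23,7,at)
final:
nodes: 1:pl, 3:pl, 4:pl, 5:pl, 7:pl, 10:x1, 15:x2, 16:m, 21:m, 22:m, 23:m
edges: (1,15,pre); (3,15,pre); (4,10,pre); (10,7,post); (16,1,at); (21,3,at); (22,7,at); (23,7,at)


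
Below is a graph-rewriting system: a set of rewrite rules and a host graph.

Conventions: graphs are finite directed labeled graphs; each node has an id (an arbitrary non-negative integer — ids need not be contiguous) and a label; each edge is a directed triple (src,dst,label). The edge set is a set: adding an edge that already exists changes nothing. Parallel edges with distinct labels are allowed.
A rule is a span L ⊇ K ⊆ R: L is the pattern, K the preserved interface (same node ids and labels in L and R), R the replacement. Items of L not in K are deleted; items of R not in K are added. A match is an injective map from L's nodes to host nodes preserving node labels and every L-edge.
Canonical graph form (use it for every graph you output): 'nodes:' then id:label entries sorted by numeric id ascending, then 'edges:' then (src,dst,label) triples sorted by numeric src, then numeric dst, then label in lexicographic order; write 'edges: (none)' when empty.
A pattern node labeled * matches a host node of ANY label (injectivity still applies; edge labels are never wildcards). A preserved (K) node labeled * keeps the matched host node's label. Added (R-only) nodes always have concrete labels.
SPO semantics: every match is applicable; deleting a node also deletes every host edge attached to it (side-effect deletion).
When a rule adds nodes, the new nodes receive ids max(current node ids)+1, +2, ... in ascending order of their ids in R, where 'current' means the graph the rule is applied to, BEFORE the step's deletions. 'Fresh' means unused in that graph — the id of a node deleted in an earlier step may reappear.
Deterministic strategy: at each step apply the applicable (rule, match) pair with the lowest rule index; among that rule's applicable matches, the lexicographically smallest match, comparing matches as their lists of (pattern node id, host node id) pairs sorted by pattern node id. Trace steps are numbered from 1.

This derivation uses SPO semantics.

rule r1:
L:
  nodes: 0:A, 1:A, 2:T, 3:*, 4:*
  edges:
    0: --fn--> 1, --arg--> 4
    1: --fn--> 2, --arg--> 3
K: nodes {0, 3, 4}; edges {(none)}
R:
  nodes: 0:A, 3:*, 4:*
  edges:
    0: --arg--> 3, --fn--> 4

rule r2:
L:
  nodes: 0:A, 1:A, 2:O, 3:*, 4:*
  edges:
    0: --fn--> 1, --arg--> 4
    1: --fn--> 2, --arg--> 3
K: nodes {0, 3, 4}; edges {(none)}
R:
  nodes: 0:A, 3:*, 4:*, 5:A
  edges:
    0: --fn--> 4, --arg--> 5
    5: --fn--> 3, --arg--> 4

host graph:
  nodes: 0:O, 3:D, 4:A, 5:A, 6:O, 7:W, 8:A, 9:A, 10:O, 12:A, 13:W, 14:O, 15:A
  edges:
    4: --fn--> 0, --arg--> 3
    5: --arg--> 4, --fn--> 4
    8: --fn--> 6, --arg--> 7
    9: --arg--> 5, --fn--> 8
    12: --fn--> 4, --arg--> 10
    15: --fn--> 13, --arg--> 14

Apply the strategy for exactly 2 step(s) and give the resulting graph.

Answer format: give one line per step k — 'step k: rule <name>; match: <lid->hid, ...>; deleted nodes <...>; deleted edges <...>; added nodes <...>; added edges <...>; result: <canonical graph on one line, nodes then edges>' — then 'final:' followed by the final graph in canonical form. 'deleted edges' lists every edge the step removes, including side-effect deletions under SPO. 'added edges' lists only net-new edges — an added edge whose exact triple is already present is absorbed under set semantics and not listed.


step 1: rule r2; match: 0->9, 1->8, 2->6, 3->7, 4->5; deleted nodes 6, 8; deleted edges (8,6,fn); (8,7,arg); (9,5,arg); (9,8,fn); added nodes 16; added edges (9,5,fn); (9,16,arg); (16,5,arg); (16,7,fn); result: nodes: 0:O, 3:D, 4:A, 5:A, 7:W, 9:A, 10:O, 12:A, 13:W, 14:O, 15:A, 16:A edges: (4,0,fn); (4,3,arg); (5,4,arg); (5,4,fn); (9,5,fn); (9,16,arg); (12,4,fn); (12,10,arg); (15,13,fn); (15,14,arg); (16,5,arg); (16,7,fn)
step 2: rule r2; match: 0->12, 1->4, 2->0, 3->3, 4->10; deleted nodes 0, 4; deleted edges (4,0,fn); (4,3,arg); (5,4,arg); (5,4,fn); (12,4,fn); (12,10,arg); added nodes 17; added edges (12,10,fn); (12,17,arg); (17,3,fn); (17,10,arg); result: nodes: 3:D, 5:A, 7:W, 9:A, 10:O, 12:A, 13:W, 14:O, 15:A, 16:A, 17:A edges: (9,5,fn); (9,16,arg); (12,10,fn); (12,17,arg); (15,13,fn); (15,14,arg); (16,5,arg); (16,7,fn); (17,3,fn); (17,10,arg)
final:
nodes: 3:D, 5:A, 7:W, 9:A, 10:O, 12:A, 13:W, 14:O, 15:A, 16:A, 17:A
edges: (9,5,fn); (9,16,arg); (12,10,fn); (12,17,arg); (15,13,fn); (15,14,arg); (16,5,arg); (16,7,fn); (17,3,fn); (17,10,arg)
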